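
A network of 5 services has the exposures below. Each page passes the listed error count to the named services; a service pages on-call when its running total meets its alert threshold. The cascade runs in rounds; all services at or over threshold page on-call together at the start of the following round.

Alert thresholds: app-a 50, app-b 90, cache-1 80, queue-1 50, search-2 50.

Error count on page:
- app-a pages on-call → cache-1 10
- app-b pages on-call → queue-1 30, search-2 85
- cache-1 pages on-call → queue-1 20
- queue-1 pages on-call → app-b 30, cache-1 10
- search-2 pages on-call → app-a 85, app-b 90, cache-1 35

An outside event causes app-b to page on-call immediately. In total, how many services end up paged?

Round 1 — app-b pages on-call (initial).
  queue-1: +30 → 30 < 50
  search-2: +85 → 85 ≥ 50
Round 2 — search-2 pages on-call.
  app-a: +85 → 85 ≥ 50
  cache-1: +35 → 35 < 80
Round 3 — app-a pages on-call.
  cache-1: +10 → 45 < 80
No further pages.

3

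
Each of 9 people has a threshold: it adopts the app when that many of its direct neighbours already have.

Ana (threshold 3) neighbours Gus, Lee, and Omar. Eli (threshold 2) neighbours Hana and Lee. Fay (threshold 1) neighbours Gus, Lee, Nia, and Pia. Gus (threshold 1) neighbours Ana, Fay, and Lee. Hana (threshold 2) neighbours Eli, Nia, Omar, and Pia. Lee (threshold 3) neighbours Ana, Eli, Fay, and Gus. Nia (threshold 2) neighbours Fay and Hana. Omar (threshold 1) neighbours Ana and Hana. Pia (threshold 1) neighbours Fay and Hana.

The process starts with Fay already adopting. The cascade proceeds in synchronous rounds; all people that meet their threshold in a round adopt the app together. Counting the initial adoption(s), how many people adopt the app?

Round 1 — Fay adopts the app (initial).
Round 2 — checking thresholds:
  Gus: 1 of 3 neighbours ≥ 1, adopts the app.
  Lee: 1 of 4 neighbours < 3, not yet.
  Nia: 1 of 2 neighbours < 2, not yet.
  Pia: 1 of 2 neighbours ≥ 1, adopts the app.
Round 3 — no new adoptions; cascade stops.

3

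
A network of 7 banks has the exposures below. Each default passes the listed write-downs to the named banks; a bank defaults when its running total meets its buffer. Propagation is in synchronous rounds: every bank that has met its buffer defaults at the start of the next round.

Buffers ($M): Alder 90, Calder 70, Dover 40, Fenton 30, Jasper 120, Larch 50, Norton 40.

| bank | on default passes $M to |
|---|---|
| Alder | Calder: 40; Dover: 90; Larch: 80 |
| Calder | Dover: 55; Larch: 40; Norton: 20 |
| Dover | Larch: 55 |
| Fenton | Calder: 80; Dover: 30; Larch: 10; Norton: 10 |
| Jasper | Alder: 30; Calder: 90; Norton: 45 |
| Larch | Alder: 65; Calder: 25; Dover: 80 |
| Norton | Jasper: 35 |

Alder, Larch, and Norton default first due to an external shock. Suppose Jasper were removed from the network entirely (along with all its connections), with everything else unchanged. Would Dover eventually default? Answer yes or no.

yes

With Jasper removed:
Round 1 — Alder, Larch, Norton default (initial).
  Calder: +40+25 → 65 < 70
  Dover: +90+80 → 170 ≥ 40
Round 2 — Dover defaults.
No further defaults.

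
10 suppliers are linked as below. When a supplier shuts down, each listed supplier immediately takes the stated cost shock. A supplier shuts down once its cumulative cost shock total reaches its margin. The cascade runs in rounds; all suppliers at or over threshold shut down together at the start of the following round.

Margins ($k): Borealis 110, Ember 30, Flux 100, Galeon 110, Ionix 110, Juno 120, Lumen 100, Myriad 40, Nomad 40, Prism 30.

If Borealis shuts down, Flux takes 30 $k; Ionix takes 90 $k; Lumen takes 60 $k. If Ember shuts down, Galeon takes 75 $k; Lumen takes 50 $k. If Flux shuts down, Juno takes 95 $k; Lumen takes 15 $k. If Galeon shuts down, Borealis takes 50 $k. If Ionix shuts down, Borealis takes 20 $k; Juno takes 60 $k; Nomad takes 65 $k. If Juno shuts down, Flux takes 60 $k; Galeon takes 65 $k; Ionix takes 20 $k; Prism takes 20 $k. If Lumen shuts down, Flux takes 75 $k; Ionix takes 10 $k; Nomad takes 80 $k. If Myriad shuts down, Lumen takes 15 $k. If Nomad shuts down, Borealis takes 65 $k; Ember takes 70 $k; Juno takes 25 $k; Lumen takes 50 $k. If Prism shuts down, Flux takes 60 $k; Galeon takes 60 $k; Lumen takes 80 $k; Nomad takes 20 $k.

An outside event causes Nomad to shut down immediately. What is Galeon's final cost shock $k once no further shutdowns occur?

Round 1 — Nomad shuts down (initial).
  Borealis: +65 → 65 < 110
  Ember: +70 → 70 ≥ 30
  Juno: +25 → 25 < 120
  Lumen: +50 → 50 < 100
Round 2 — Ember shuts down.
  Galeon: +75 → 75 < 110
  Lumen: +50 → 100 ≥ 100
Round 3 — Lumen shuts down.
  Flux: +75 → 75 < 100
  Ionix: +10 → 10 < 110
No further shutdowns.

75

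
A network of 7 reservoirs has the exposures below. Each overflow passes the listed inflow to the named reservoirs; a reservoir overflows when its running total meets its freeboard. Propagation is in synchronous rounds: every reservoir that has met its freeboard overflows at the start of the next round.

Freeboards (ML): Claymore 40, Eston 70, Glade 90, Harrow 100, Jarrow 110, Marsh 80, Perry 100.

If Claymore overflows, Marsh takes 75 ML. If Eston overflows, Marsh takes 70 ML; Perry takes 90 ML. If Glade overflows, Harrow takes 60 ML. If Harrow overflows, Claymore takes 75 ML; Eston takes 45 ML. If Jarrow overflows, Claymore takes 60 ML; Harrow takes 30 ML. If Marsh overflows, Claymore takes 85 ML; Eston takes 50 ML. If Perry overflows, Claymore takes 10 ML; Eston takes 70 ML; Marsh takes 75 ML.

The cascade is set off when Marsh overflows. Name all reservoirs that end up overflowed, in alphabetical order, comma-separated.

Claymore, Marsh

Round 1 — Marsh overflows (initial).
  Claymore: +85 → 85 ≥ 40
  Eston: +50 → 50 < 70
Round 2 — Claymore overflows.
No further overflows.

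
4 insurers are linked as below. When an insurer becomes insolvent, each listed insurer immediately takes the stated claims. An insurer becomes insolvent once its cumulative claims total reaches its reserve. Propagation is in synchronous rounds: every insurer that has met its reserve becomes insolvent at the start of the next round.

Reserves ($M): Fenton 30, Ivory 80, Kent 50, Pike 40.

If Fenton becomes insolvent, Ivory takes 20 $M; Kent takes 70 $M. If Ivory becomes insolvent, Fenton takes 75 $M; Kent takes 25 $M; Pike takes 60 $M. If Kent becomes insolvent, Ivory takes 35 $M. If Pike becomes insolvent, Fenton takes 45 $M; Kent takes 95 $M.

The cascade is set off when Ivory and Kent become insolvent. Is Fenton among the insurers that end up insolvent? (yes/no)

Round 1 — Ivory, Kent become insolvent (initial).
  Fenton: +75 → 75 ≥ 30
  Pike: +60 → 60 ≥ 40
Round 2 — Fenton, Pike become insolvent.
No further insolvencies.

yes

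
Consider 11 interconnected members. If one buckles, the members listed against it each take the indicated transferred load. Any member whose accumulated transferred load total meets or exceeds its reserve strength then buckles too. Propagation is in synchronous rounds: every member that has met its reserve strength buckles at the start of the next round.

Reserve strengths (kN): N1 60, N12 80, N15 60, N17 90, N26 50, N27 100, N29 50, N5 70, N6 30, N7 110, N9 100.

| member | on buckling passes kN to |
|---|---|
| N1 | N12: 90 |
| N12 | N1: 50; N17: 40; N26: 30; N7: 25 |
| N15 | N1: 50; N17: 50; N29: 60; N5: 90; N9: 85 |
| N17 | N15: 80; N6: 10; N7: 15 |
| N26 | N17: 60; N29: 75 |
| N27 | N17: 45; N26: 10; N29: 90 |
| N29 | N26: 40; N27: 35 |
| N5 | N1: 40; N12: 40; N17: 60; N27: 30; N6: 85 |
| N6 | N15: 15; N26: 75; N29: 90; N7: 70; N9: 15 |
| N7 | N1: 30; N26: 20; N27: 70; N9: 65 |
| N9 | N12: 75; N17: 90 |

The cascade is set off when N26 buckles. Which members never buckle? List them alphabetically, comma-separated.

N1, N12, N15, N17, N27, N5, N6, N7, N9

Round 1 — N26 buckles (initial).
  N17: +60 → 60 < 90
  N29: +75 → 75 ≥ 50
Round 2 — N29 buckles.
  N27: +35 → 35 < 100
No further bucklings.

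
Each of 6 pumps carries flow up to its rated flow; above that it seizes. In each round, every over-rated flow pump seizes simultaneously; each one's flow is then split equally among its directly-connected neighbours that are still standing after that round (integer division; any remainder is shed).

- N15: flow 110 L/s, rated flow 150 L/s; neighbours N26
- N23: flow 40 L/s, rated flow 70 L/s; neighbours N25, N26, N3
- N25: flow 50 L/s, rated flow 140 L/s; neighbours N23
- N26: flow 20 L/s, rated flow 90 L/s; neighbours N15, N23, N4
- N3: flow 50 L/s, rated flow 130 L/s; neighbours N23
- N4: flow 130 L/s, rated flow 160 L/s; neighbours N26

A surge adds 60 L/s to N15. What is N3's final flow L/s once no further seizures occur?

Round 1 — N15 at 170 > 150. N15 seizes.
  N15 sheds 170 L/s to N26: 170 each.
    N26: 20+170 = 190 > 90
Round 2 — N26 seizes.
  N26 sheds 190 L/s to N23, N4: 95 each.
    N23: 40+95 = 135 > 70
    N4: 130+95 = 225 > 160
Round 3 — N23, N4 seize.
  N23 sheds 135 L/s to N25, N3: 67 each (1 lost).
    N25: 50+67 = 117 ≤ 140
    N3: 50+67 = 117 ≤ 130
  N4 sheds 225 L/s: no online neighbours, lost.
No further seizures.

117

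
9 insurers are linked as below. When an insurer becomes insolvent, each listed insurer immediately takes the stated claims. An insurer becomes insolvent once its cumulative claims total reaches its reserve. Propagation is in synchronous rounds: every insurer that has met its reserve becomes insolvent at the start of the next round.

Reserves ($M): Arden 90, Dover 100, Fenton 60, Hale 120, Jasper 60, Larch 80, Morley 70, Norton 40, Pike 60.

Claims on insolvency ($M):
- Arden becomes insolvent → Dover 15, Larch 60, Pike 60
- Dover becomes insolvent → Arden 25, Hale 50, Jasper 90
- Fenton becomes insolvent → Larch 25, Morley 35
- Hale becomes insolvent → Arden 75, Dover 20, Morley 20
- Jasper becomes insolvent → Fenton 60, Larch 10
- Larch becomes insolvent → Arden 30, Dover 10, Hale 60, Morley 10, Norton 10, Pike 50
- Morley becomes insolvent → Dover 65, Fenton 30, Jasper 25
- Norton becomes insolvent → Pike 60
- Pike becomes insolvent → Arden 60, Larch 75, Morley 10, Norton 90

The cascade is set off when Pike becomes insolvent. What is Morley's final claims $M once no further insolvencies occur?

Round 1 — Pike becomes insolvent (initial).
  Arden: +60 → 60 < 90
  Larch: +75 → 75 < 80
  Morley: +10 → 10 < 70
  Norton: +90 → 90 ≥ 40
Round 2 — Norton becomes insolvent.
No further insolvencies.

10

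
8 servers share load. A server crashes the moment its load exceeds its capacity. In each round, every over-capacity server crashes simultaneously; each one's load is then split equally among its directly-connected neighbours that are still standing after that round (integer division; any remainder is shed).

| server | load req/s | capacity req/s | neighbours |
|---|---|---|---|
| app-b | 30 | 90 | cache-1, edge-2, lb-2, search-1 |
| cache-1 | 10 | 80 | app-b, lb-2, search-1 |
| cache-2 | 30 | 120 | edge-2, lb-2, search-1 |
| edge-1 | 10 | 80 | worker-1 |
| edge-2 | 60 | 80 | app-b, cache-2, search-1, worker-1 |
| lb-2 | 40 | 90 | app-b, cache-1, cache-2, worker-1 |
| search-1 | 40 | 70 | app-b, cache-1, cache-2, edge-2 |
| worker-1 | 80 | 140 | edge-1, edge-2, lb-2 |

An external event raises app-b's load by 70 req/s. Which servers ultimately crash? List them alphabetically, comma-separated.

Round 1 — app-b at 100 > 90. app-b crashes.
  app-b sheds 100 req/s to cache-1, edge-2, lb-2, search-1: 25 each.
    cache-1: 10+25 = 35 ≤ 80
    edge-2: 60+25 = 85 > 80
    lb-2: 40+25 = 65 ≤ 90
    search-1: 40+25 = 65 ≤ 70
Round 2 — edge-2 crashes.
  edge-2 sheds 85 req/s to cache-2, search-1, worker-1: 28 each (1 lost).
    cache-2: 30+28 = 58 ≤ 120
    search-1: 65+28 = 93 > 70
    worker-1: 80+28 = 108 ≤ 140
Round 3 — search-1 crashes.
  search-1 sheds 93 req/s to cache-1, cache-2: 46 each (1 lost).
    cache-1: 35+46 = 81 > 80
    cache-2: 58+46 = 104 ≤ 120
Round 4 — cache-1 crashes.
  cache-1 sheds 81 req/s to lb-2: 81 each.
    lb-2: 65+81 = 146 > 90
Round 5 — lb-2 crashes.
  lb-2 sheds 146 req/s to cache-2, worker-1: 73 each.
    cache-2: 104+73 = 177 > 120
    worker-1: 108+73 = 181 > 140
Round 6 — cache-2, worker-1 crash.
  cache-2 sheds 177 req/s: no online neighbours, lost.
  worker-1 sheds 181 req/s to edge-1: 181 each.
    edge-1: 10+181 = 191 > 80
Round 7 — edge-1 crashes.
  edge-1 sheds 191 req/s: no online neighbours, lost.
No further crashes.

app-b, cache-1, cache-2, edge-1, edge-2, lb-2, search-1, worker-1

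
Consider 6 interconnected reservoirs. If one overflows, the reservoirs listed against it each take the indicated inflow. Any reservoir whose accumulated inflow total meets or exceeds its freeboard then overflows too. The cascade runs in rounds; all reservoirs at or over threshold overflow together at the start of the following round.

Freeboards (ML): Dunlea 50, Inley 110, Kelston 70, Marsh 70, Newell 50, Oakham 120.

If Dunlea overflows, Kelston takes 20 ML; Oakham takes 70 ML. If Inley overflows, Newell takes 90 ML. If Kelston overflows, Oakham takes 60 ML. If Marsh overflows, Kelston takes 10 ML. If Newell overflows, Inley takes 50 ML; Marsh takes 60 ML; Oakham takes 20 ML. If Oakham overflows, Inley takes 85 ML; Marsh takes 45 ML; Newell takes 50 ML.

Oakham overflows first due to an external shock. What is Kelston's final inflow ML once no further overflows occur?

10

Round 1 — Oakham overflows (initial).
  Inley: +85 → 85 < 110
  Marsh: +45 → 45 < 70
  Newell: +50 → 50 ≥ 50
Round 2 — Newell overflows.
  Inley: +50 → 135 ≥ 110
  Marsh: +60 → 105 ≥ 70
Round 3 — Inley, Marsh overflow.
  Kelston: +10 → 10 < 70
No further overflows.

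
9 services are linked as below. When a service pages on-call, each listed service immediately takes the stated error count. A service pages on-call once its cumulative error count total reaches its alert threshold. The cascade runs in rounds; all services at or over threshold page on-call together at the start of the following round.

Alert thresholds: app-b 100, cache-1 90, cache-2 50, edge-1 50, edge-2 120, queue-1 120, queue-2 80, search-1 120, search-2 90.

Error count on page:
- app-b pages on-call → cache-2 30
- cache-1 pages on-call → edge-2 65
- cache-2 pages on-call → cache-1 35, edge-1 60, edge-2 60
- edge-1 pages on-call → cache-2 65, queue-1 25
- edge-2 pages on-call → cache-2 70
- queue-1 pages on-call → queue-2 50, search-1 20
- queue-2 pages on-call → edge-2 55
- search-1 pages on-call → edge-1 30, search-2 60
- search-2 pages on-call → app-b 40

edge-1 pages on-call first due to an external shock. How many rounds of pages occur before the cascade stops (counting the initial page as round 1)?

Round 1 — edge-1 pages on-call (initial).
  cache-2: +65 → 65 ≥ 50
  queue-1: +25 → 25 < 120
Round 2 — cache-2 pages on-call.
  cache-1: +35 → 35 < 90
  edge-2: +60 → 60 < 120
No further pages.

2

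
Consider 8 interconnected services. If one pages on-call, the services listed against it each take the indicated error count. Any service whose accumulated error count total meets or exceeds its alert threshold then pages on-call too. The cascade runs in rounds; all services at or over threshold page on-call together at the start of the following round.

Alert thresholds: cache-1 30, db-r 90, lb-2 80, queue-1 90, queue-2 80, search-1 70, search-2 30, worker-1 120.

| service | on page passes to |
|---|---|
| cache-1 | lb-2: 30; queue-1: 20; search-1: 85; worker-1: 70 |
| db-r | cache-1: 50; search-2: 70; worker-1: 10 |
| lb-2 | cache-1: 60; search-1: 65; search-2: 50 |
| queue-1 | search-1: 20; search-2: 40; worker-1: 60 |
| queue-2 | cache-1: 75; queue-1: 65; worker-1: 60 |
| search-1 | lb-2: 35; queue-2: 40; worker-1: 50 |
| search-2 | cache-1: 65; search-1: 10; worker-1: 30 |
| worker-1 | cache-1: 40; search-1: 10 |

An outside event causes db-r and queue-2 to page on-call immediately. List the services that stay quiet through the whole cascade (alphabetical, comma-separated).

lb-2, queue-1

Round 1 — db-r, queue-2 page on-call (initial).
  cache-1: +50+75 → 125 ≥ 30
  queue-1: +65 → 65 < 90
  search-2: +70 → 70 ≥ 30
  worker-1: +10+60 → 70 < 120
Round 2 — cache-1, search-2 page on-call.
  lb-2: +30 → 30 < 80
  queue-1: +20 → 85 < 90
  search-1: +85+10 → 95 ≥ 70
  worker-1: +70+30 → 170 ≥ 120
Round 3 — search-1, worker-1 page on-call.
  lb-2: +35 → 65 < 80
No further pages.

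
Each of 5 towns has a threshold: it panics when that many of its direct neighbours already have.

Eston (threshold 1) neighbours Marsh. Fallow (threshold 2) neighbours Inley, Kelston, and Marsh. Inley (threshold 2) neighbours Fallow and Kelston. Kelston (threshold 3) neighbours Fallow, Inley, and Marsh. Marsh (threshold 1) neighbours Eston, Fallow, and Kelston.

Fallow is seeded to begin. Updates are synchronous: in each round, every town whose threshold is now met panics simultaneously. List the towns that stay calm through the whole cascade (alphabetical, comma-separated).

Inley, Kelston

Round 1 — Fallow panics (initial).
Round 2 — checking thresholds:
  Inley: 1 of 2 neighbours < 2, not yet.
  Kelston: 1 of 3 neighbours < 3, not yet.
  Marsh: 1 of 3 neighbours ≥ 1, panics.
Round 3 — checking thresholds:
  Eston: 1 of 1 neighbours ≥ 1, panics.
  Inley: 1 of 2 neighbours < 2, not yet.
  Kelston: 2 of 3 neighbours < 3, not yet.
Round 4 — no new panics; cascade stops.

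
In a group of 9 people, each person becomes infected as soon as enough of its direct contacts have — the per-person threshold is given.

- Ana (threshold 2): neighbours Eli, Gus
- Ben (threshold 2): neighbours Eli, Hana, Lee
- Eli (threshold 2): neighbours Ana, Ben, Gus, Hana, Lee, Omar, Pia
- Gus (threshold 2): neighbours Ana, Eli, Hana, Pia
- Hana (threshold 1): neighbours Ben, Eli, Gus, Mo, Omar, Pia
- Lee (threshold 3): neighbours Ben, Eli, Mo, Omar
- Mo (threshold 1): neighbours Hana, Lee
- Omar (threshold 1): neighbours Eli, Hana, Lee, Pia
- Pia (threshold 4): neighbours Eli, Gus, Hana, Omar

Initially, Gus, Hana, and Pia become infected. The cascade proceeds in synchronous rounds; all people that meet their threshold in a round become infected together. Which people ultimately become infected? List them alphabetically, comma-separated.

Ana, Ben, Eli, Gus, Hana, Lee, Mo, Omar, Pia

Round 1 — Gus, Hana, Pia become infected (initial).
Round 2 — checking thresholds:
  Ana: 1 of 2 neighbours < 2, below threshold.
  Ben: 1 of 3 neighbours < 2, below threshold.
  Eli: 3 of 7 neighbours ≥ 2, becomes infected.
  Mo: 1 of 2 neighbours ≥ 1, becomes infected.
  Omar: 2 of 4 neighbours ≥ 1, becomes infected.
Round 3 — checking thresholds:
  Ana: 2 of 2 neighbours ≥ 2, becomes infected.
  Ben: 2 of 3 neighbours ≥ 2, becomes infected.
  Lee: 3 of 4 neighbours ≥ 3, becomes infected.
Round 4 — no new infections; cascade stops.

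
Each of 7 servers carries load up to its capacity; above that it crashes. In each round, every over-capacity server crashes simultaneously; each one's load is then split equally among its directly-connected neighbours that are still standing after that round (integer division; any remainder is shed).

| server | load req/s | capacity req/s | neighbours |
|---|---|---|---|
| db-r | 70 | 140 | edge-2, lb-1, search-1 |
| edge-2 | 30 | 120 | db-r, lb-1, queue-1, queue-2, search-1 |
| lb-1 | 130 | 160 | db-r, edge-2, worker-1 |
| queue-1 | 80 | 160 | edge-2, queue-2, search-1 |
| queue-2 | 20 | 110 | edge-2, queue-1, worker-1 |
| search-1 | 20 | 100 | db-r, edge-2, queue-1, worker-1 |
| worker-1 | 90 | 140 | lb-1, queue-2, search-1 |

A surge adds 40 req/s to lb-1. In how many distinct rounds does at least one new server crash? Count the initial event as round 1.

2

Round 1 — lb-1 at 170 > 160. lb-1 crashes.
  lb-1 sheds 170 req/s to db-r, edge-2, worker-1: 56 each (2 lost).
    db-r: 70+56 = 126 ≤ 140
    edge-2: 30+56 = 86 ≤ 120
    worker-1: 90+56 = 146 > 140
Round 2 — worker-1 crashes.
  worker-1 sheds 146 req/s to queue-2, search-1: 73 each.
    queue-2: 20+73 = 93 ≤ 110
    search-1: 20+73 = 93 ≤ 100
No further crashes.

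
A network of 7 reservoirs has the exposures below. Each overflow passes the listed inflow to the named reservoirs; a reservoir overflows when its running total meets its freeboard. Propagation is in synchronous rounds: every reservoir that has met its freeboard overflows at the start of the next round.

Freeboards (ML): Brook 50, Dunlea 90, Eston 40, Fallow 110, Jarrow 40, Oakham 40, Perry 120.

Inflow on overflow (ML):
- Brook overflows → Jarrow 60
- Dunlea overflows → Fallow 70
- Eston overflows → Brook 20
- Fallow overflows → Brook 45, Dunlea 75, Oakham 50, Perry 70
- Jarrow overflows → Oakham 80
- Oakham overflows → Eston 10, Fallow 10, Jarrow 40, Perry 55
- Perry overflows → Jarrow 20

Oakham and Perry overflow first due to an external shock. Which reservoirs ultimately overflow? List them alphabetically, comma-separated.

Round 1 — Oakham, Perry overflow (initial).
  Eston: +10 → 10 < 40
  Fallow: +10 → 10 < 110
  Jarrow: +40+20 → 60 ≥ 40
Round 2 — Jarrow overflows.
No further overflows.

Jarrow, Oakham, Perry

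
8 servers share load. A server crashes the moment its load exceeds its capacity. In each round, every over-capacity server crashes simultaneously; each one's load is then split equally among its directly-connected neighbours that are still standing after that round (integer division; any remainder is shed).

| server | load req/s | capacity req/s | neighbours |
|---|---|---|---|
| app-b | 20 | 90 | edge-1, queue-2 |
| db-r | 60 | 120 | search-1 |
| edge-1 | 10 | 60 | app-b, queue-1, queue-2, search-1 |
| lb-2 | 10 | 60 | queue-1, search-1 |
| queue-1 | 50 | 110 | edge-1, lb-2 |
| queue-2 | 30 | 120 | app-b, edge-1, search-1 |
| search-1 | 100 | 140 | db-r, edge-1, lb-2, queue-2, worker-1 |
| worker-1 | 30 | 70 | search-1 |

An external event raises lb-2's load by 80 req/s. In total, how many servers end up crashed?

2

Round 1 — lb-2 at 90 > 60. lb-2 crashes.
  lb-2 sheds 90 req/s to queue-1, search-1: 45 each.
    queue-1: 50+45 = 95 ≤ 110
    search-1: 100+45 = 145 > 140
Round 2 — search-1 crashes.
  search-1 sheds 145 req/s to db-r, edge-1, queue-2, worker-1: 36 each (1 lost).
    db-r: 60+36 = 96 ≤ 120
    edge-1: 10+36 = 46 ≤ 60
    queue-2: 30+36 = 66 ≤ 120
    worker-1: 30+36 = 66 ≤ 70
No further crashes.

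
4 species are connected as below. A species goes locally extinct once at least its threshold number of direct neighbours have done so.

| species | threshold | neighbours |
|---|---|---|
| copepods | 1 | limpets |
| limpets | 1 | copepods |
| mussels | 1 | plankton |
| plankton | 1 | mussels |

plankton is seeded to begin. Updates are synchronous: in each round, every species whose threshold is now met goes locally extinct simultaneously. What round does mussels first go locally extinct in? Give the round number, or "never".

Round 1 — plankton goes locally extinct (initial).
Round 2 — checking thresholds:
  mussels: 1 of 1 neighbours ≥ 1, goes locally extinct.
Round 3 — no new extinctions; cascade stops.

2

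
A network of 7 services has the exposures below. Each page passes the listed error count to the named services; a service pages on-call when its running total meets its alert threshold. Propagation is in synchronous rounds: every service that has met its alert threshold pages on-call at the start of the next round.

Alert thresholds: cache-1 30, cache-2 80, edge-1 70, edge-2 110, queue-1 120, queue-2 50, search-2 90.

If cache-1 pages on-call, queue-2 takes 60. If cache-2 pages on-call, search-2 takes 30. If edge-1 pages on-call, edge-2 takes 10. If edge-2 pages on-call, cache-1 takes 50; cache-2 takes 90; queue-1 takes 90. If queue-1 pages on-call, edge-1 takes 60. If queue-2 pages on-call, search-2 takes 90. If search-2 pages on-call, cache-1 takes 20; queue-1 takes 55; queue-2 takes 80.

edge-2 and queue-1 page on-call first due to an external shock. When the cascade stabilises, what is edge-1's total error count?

Round 1 — edge-2, queue-1 page on-call (initial).
  cache-1: +50 → 50 ≥ 30
  cache-2: +90 → 90 ≥ 80
  edge-1: +60 → 60 < 70
Round 2 — cache-1, cache-2 page on-call.
  queue-2: +60 → 60 ≥ 50
  search-2: +30 → 30 < 90
Round 3 — queue-2 pages on-call.
  search-2: +90 → 120 ≥ 90
Round 4 — search-2 pages on-call.
No further pages.

60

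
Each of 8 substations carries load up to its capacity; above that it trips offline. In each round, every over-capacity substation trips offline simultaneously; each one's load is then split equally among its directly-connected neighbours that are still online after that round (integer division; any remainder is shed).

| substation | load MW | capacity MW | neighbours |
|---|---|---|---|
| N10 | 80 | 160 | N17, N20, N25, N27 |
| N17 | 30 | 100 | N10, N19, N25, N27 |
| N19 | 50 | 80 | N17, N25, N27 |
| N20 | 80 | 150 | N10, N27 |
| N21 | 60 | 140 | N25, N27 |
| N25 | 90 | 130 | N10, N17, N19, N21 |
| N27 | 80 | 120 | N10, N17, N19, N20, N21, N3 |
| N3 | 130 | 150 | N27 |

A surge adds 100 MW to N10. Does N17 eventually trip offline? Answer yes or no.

Round 1 — N10 at 180 > 160. N10 trips offline.
  N10 sheds 180 MW to N17, N20, N25, N27: 45 each.
    N17: 30+45 = 75 ≤ 100
    N20: 80+45 = 125 ≤ 150
    N25: 90+45 = 135 > 130
    N27: 80+45 = 125 > 120
Round 2 — N25, N27 trip offline.
  N25 sheds 135 MW to N17, N19, N21: 45 each.
    N17: 75+45 = 120 > 100
    N19: 50+45 = 95 > 80
    N21: 60+45 = 105 ≤ 140
  N27 sheds 125 MW to N17, N19, N20, N21, N3: 25 each.
    N17: 120+25 = 145 > 100
    N19: 95+25 = 120 > 80
    N20: 125+25 = 150 ≤ 150
    N21: 105+25 = 130 ≤ 140
    N3: 130+25 = 155 > 150
Round 3 — N17, N19, N3 trip offline.
  N17 sheds 145 MW: no online neighbours, lost.
  N19 sheds 120 MW: no online neighbours, lost.
  N3 sheds 155 MW: no online neighbours, lost.
No further trips.

yes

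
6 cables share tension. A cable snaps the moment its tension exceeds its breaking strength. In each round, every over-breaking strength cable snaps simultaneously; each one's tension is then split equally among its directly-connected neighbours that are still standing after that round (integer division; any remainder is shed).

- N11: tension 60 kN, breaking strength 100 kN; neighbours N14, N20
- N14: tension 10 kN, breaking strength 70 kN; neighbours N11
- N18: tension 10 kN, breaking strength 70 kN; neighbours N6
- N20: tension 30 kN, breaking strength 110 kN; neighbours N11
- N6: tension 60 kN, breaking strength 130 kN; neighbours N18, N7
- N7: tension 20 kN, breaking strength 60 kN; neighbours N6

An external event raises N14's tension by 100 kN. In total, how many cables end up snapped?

Round 1 — N14 at 110 > 70. N14 snaps.
  N14 sheds 110 kN to N11: 110 each.
    N11: 60+110 = 170 > 100
Round 2 — N11 snaps.
  N11 sheds 170 kN to N20: 170 each.
    N20: 30+170 = 200 > 110
Round 3 — N20 snaps.
  N20 sheds 200 kN: no online neighbours, lost.
No further breaks.

3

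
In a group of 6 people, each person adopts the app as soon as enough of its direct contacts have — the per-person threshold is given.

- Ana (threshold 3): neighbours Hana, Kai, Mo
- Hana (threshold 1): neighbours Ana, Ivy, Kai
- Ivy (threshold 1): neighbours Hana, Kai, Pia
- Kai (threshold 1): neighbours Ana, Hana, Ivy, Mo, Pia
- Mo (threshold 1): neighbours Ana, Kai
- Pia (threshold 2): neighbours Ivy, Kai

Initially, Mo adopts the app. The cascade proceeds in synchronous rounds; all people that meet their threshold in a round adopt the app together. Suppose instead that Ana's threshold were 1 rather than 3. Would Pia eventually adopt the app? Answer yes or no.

With Ana's threshold at 1:
Round 1 — Mo adopts the app (initial).
Round 2 — checking thresholds:
  Ana: 1 of 3 neighbours ≥ 1, adopts the app.
  Kai: 1 of 5 neighbours ≥ 1, adopts the app.
Round 3 — checking thresholds:
  Hana: 2 of 3 neighbours ≥ 1, adopts the app.
  Ivy: 1 of 3 neighbours ≥ 1, adopts the app.
  Pia: 1 of 2 neighbours < 2, not yet.
Round 4 — checking thresholds:
  Pia: 2 of 2 neighbours ≥ 2, adopts the app.
Round 5 — no new adoptions; cascade stops.

yes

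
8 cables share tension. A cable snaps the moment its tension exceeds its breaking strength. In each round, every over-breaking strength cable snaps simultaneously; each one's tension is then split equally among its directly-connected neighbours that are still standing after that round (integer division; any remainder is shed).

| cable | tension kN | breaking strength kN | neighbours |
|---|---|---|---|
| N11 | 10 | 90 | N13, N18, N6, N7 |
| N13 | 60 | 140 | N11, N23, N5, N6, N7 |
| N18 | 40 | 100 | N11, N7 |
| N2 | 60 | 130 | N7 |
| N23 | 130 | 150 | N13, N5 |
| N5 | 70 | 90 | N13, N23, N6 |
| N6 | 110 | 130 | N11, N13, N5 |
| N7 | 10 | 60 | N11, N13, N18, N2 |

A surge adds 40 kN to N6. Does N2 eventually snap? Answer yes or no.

Round 1 — N6 at 150 > 130. N6 snaps.
  N6 sheds 150 kN to N11, N13, N5: 50 each.
    N11: 10+50 = 60 ≤ 90
    N13: 60+50 = 110 ≤ 140
    N5: 70+50 = 120 > 90
Round 2 — N5 snaps.
  N5 sheds 120 kN to N13, N23: 60 each.
    N13: 110+60 = 170 > 140
    N23: 130+60 = 190 > 150
Round 3 — N13, N23 snap.
  N13 sheds 170 kN to N11, N7: 85 each.
    N11: 60+85 = 145 > 90
    N7: 10+85 = 95 > 60
  N23 sheds 190 kN: no online neighbours, lost.
Round 4 — N11, N7 snap.
  N11 sheds 145 kN to N18: 145 each.
    N18: 40+145 = 185 > 100
  N7 sheds 95 kN to N18, N2: 47 each (1 lost).
    N18: 185+47 = 232 > 100
    N2: 60+47 = 107 ≤ 130
Round 5 — N18 snaps.
  N18 sheds 232 kN: no online neighbours, lost.
No further breaks.

no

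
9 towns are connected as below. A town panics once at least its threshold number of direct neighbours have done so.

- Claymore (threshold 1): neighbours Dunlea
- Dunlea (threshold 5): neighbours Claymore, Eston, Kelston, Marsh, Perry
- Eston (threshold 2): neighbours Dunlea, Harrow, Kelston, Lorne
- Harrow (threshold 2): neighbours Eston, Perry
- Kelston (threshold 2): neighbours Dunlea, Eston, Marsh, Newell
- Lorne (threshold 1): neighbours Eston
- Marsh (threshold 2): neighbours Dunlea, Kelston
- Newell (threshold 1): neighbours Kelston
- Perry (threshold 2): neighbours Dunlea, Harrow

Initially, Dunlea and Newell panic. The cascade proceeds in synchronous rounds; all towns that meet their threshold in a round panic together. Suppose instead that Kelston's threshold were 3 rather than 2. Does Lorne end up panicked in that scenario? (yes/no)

With Kelston's threshold at 3:
Round 1 — Dunlea, Newell panic (initial).
Round 2 — checking thresholds:
  Claymore: 1 of 1 neighbours ≥ 1, panics.
  Eston: 1 of 4 neighbours < 2, holds.
  Kelston: 2 of 4 neighbours < 3, holds.
  Marsh: 1 of 2 neighbours < 2, holds.
  Perry: 1 of 2 neighbours < 2, holds.
Round 3 — no new panics; cascade stops.

no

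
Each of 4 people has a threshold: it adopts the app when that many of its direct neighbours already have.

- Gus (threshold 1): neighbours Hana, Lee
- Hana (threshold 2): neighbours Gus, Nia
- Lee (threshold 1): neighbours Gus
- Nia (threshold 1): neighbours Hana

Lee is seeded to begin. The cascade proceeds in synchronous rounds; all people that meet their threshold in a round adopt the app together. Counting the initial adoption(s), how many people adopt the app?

2

Round 1 — Lee adopts the app (initial).
Round 2 — checking thresholds:
  Gus: 1 of 2 neighbours ≥ 1, adopts the app.
Round 3 — no new adoptions; cascade stops.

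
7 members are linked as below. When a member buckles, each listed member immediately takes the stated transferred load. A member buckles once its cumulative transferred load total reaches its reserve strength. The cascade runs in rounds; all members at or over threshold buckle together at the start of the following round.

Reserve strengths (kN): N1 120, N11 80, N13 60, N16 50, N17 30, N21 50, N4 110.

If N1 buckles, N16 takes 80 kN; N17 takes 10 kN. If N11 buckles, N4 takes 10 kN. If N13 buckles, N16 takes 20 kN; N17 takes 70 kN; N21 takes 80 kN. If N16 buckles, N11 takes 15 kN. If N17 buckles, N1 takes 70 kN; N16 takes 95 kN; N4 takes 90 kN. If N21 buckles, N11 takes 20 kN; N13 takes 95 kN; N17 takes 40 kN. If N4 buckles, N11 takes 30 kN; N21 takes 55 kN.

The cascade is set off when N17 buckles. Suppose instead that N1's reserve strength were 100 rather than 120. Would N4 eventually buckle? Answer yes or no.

With N1's reserve strength at 100:
Round 1 — N17 buckles (initial).
  N1: +70 → 70 < 100
  N16: +95 → 95 ≥ 50
  N4: +90 → 90 < 110
Round 2 — N16 buckles.
  N11: +15 → 15 < 80
No further bucklings.

no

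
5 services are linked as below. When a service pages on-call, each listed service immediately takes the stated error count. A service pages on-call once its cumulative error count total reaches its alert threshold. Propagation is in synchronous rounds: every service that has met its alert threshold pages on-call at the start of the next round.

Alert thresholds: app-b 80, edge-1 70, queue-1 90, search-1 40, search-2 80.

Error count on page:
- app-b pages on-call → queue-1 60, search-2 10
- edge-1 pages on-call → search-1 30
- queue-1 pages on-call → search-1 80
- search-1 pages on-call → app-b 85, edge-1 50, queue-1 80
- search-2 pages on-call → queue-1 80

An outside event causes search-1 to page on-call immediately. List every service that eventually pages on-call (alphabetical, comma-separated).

app-b, queue-1, search-1

Round 1 — search-1 pages on-call (initial).
  app-b: +85 → 85 ≥ 80
  edge-1: +50 → 50 < 70
  queue-1: +80 → 80 < 90
Round 2 — app-b pages on-call.
  queue-1: +60 → 140 ≥ 90
  search-2: +10 → 10 < 80
Round 3 — queue-1 pages on-call.
No further pages.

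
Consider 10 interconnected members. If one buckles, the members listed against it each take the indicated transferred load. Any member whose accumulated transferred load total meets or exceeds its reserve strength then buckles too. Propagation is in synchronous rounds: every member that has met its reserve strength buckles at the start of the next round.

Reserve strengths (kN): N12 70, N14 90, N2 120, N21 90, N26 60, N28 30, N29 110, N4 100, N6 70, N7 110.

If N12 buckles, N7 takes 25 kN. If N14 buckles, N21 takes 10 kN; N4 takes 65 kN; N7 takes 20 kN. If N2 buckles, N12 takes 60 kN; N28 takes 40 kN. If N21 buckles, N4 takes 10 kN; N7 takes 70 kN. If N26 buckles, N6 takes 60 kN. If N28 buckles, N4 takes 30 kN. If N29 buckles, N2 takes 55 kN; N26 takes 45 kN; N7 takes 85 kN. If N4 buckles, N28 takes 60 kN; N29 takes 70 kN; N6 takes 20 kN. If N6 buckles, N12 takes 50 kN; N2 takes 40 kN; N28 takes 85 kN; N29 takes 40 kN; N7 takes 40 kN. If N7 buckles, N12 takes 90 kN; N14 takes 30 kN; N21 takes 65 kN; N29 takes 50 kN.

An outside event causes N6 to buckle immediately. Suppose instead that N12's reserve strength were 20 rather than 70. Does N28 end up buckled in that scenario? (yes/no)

With N12's reserve strength at 20:
Round 1 — N6 buckles (initial).
  N12: +50 → 50 ≥ 20
  N2: +40 → 40 < 120
  N28: +85 → 85 ≥ 30
  N29: +40 → 40 < 110
  N7: +40 → 40 < 110
Round 2 — N12, N28 buckle.
  N4: +30 → 30 < 100
  N7: +25 → 65 < 110
No further bucklings.

yes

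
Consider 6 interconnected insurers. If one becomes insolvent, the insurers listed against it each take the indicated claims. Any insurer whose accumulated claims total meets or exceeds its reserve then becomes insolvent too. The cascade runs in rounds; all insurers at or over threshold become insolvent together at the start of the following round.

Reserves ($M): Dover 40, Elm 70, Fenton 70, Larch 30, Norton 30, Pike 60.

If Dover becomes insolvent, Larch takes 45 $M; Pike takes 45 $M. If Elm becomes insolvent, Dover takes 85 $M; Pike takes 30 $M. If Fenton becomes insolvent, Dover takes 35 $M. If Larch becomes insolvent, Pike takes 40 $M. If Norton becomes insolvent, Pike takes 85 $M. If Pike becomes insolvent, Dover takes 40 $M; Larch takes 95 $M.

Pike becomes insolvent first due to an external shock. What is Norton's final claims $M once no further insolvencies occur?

Round 1 — Pike becomes insolvent (initial).
  Dover: +40 → 40 ≥ 40
  Larch: +95 → 95 ≥ 30
Round 2 — Dover, Larch become insolvent.
No further insolvencies.

0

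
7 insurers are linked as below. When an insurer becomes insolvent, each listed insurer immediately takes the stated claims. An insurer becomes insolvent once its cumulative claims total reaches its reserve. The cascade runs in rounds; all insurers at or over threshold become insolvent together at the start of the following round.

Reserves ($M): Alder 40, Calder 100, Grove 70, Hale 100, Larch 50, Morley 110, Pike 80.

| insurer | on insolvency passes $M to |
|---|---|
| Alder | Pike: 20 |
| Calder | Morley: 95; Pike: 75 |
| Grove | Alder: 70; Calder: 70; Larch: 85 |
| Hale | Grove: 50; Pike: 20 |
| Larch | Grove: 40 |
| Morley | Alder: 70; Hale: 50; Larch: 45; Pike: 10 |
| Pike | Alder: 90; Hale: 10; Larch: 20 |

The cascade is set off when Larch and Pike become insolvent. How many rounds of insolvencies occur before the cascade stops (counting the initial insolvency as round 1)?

Round 1 — Larch, Pike become insolvent (initial).
  Alder: +90 → 90 ≥ 40
  Grove: +40 → 40 < 70
  Hale: +10 → 10 < 100
Round 2 — Alder becomes insolvent.
No further insolvencies.

2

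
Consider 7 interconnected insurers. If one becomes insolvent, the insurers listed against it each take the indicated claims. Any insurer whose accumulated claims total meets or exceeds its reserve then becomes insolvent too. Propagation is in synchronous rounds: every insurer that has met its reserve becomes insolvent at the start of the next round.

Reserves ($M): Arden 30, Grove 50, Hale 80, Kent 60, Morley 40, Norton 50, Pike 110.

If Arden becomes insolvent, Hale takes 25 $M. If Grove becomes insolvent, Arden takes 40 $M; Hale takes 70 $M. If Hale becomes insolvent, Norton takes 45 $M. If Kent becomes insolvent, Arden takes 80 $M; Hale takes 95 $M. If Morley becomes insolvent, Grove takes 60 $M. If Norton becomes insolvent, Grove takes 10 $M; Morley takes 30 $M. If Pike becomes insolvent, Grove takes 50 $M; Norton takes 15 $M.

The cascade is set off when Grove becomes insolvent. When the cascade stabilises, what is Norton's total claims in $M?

Round 1 — Grove becomes insolvent (initial).
  Arden: +40 → 40 ≥ 30
  Hale: +70 → 70 < 80
Round 2 — Arden becomes insolvent.
  Hale: +25 → 95 ≥ 80
Round 3 — Hale becomes insolvent.
  Norton: +45 → 45 < 50
No further insolvencies.

45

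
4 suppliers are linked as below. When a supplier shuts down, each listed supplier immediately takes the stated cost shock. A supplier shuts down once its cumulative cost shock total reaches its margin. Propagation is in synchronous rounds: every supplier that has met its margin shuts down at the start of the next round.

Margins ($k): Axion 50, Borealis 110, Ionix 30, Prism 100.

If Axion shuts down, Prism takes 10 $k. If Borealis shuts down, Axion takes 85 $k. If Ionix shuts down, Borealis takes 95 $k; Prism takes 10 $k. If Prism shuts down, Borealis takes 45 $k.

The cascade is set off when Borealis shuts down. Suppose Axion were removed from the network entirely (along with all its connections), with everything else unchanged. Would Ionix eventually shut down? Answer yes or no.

With Axion removed:
Round 1 — Borealis shuts down (initial).
No further shutdowns.

no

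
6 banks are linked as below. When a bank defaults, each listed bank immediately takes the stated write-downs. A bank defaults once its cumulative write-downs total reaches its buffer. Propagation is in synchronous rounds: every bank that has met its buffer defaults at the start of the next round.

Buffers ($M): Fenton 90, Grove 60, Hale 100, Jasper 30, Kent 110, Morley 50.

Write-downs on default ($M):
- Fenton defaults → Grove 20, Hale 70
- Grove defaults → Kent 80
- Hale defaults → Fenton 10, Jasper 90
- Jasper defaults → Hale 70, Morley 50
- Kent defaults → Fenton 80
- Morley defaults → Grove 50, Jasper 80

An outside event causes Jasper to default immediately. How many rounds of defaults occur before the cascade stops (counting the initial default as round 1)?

2

Round 1 — Jasper defaults (initial).
  Hale: +70 → 70 < 100
  Morley: +50 → 50 ≥ 50
Round 2 — Morley defaults.
  Grove: +50 → 50 < 60
No further defaults.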